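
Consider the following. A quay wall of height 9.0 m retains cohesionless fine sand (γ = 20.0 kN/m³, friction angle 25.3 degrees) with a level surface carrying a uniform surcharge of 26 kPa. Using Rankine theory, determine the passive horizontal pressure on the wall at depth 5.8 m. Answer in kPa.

354 kPa

K_p = (1 + sin φ)/(1 − sin φ) = 2.493.
σ_v = γz + q = 20.0 × 5.8 + 26 = 142.0 kPa.
σ_h = K_p σ_v = 2.493 × 142.0 = 353.9 kPa.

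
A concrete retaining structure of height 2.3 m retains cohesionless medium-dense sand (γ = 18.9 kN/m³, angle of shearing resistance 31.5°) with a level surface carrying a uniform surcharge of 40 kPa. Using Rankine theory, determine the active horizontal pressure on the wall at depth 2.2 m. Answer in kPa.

K_a = (1 − sin φ)/(1 + sin φ) = 0.3136.
σ_v = γz + q = 18.9 × 2.2 + 40 = 81.58 kPa.
σ_h = K_a σ_v = 0.3136 × 81.58 = 25.59 kPa.

25.6 kPa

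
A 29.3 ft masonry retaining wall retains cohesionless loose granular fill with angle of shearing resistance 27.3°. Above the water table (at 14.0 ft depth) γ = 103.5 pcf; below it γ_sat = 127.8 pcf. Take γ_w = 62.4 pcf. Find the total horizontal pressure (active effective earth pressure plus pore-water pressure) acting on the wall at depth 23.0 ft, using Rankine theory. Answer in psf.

1320 psf

K_a = (1 − sin φ)/(1 + sin φ) = 0.3711.
γ' = 127.8 − 62.4 = 65.40 pcf.
Effective vertical stress at 23.0 ft: σ'_v = 103.5×14.0 + 65.40×9.00 = 2038 psf.
σ'_h = K_a σ'_v = 0.3711 × 2038 = 756.2 psf; u = γ_w × 9.00 = 561.6 psf.
Total σ_h = 756.2 + 561.6 = 1318 psf.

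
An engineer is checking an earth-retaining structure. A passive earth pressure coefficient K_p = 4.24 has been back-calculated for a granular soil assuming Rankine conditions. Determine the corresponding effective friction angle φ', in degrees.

K_p = (1+sin φ)/(1−sin φ) ⇒ sin φ = (K_p − 1)/(K_p + 1) = 0.6183.
φ = arcsin(0.6183) = 38.19°.

38.2°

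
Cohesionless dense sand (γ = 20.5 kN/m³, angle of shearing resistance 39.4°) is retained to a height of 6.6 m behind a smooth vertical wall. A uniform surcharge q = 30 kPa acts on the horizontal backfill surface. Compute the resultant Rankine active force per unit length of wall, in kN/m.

K_a = tan²(45° − φ/2) = 0.2234.
Soil triangle: ½ K_a γ H² = 0.5×0.2234×20.5×6.6² = 99.77 kN/m.
Surcharge rectangle: K_a q H = 0.2234×30×6.6 = 44.24 kN/m.
Total = 99.77 + 44.24 = 144.0 kN/m.

144 kN/m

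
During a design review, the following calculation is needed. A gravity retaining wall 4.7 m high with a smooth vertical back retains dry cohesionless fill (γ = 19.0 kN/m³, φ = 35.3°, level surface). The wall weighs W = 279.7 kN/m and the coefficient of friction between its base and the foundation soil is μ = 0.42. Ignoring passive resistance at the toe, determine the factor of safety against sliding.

2.09

K_a = tan²(45° − 35.3°/2) = 0.2675.
P_a = ½K_aγH² = 0.5×0.2675×19.0×4.7² = 56.14 kN/m, acting at H/3 = 1.567 m above the base.
FS_sliding = μW / P_a = 0.42×279.7 / 56.14 = 2.092.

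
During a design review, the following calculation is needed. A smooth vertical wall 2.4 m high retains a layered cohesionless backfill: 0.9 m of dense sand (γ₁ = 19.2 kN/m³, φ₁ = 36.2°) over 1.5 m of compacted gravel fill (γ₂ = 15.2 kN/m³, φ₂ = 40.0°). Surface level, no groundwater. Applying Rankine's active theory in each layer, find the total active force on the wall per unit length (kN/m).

11.4 kN/m

K_a1 = tan²(45°−36.2°/2) = 0.2574; K_a2 = tan²(45°−40.0°/2) = 0.2174.
Layer 1: σ at base = K_a1 γ₁ h₁ = 4.448 kPa; P₁ = ½×4.448×0.9 = 2.001.
Layer 2: σ_v at top = γ₁h₁ = 17.28; σ_h top = K_a2×17.28 = 3.757; σ_h base = K_a2×(17.28+15.2×1.5) = 8.715.
P₂ = ½(3.757+8.715)×1.5 = 9.354. Total P_a = 2.001+9.354 = 11.36 kN/m.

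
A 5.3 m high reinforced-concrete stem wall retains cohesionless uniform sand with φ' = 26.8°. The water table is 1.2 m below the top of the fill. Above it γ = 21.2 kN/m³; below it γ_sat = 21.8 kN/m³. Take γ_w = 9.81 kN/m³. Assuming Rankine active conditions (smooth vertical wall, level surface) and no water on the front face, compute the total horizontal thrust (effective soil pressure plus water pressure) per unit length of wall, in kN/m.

K_a = tan²(45° − φ/2) = 0.3785.
γ' = 21.8 − 9.81 = 11.99 kN/m³. Depth below WT = 4.1 m.
σ'_h at WT = K_a γ d_w = 9.628 kPa; at base = 9.628 + K_a γ' × 4.1 = 28.23 kPa.
P₁ (0–1.2 m) = ½×9.628×1.2 = 5.777. P₂ (1.2–5.3 m) = ½(9.628+28.23)×4.1 = 77.62.
P_w = ½ γ_w h₂² = 0.5×9.81×4.1² = 82.45. Total = 5.777+77.62+82.45 = 165.8 kN/m.

166 kN/m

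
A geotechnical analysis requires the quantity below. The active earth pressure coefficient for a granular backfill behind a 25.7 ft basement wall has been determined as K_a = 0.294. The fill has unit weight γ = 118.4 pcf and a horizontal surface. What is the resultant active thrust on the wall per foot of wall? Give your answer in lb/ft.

11500 lb/ft

P = ½ K_a γ H² = 0.5 × 0.294 × 118.4 × 25.7² = 11500 lb/ft.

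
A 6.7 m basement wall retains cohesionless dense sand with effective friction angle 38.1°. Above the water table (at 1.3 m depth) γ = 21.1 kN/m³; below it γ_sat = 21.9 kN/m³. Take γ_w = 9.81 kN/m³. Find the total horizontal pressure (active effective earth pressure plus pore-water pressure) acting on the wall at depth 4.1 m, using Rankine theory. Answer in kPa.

K_a = (1 − sin φ)/(1 + sin φ) = 0.2368.
γ' = 21.9 − 9.81 = 12.09 kN/m³.
Effective vertical stress at 4.1 m: σ'_v = 21.1×1.3 + 12.09×2.80 = 61.28 kPa.
σ'_h = K_a σ'_v = 0.2368 × 61.28 = 14.51 kPa; u = γ_w × 2.80 = 27.47 kPa.
Total σ_h = 14.51 + 27.47 = 41.98 kPa.

42.0 kPa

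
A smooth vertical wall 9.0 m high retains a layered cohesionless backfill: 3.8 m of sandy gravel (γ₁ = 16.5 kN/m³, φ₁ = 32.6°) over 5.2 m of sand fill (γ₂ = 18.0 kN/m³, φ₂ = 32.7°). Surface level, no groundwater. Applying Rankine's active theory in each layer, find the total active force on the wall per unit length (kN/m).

206 kN/m

K_a1 = tan²(45°−32.6°/2) = 0.2997; K_a2 = tan²(45°−32.7°/2) = 0.2985.
Layer 1: σ at base = K_a1 γ₁ h₁ = 18.79 kPa; P₁ = ½×18.79×3.8 = 35.71.
Layer 2: σ_v at top = γ₁h₁ = 62.70; σ_h top = K_a2×62.70 = 18.72; σ_h base = K_a2×(62.70+18.0×5.2) = 46.66.
P₂ = ½(18.72+46.66)×5.2 = 170.0. Total P_a = 35.71+170.0 = 205.7 kN/m.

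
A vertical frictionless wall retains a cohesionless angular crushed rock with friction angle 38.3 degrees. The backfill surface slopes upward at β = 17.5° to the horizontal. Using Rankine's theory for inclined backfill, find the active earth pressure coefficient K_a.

0.263

K_a = cos β · (cos β − √(cos²β − cos²φ)) / (cos β + √(cos²β − cos²φ)).
cos β = 0.9537, cos φ = 0.7848, √(cos²β − cos²φ) = 0.5419.
K_a = 0.9537 × (0.9537 − 0.5419)/(0.9537 + 0.5419) = 0.2626.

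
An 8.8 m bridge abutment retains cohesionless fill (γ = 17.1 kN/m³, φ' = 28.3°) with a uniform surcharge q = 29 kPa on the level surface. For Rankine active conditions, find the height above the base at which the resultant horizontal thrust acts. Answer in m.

K_a = 0.3568.
Triangular part P₁ = ½K_aγH² = 236.2 at H/3 = 2.933 m; rectangular part P₂ = K_a q H = 91.05 at H/2 = 4.400 m.
ȳ = (P₁·2.933 + P₂·4.400)/(P₁+P₂) = 3.341 m.

3.34 m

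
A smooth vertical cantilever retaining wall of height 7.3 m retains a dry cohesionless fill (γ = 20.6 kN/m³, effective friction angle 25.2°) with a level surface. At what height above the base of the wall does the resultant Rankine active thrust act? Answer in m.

2.43 m

K_a = 0.4027.
The pressure distribution is triangular, so the resultant acts at H/3 above the base = 7.3/3 = 2.433 m.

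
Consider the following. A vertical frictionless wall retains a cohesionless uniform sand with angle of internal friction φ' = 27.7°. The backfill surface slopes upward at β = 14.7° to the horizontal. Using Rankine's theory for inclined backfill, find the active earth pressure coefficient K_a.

0.412

K_a = cos β · (cos β − √(cos²β − cos²φ)) / (cos β + √(cos²β − cos²φ)).
cos β = 0.9673, cos φ = 0.8854, √(cos²β − cos²φ) = 0.3895.
K_a = 0.9673 × (0.9673 − 0.3895)/(0.9673 + 0.3895) = 0.4119.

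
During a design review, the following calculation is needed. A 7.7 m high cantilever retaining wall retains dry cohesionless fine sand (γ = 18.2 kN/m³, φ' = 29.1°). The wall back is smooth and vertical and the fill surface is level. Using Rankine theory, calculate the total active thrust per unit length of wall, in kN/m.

K_a = tan²(45° − φ/2) = 0.3456.
P_a = ½ K_a γ H² = 0.5 × 0.3456 × 18.2 × 7.7² = 186.5 kN/m.

186 kN/m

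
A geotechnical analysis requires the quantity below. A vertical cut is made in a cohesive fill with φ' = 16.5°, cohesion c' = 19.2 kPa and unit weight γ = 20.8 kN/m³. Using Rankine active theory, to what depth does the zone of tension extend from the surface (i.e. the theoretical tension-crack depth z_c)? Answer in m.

K_a = tan²(45° − 16.5°/2) = 0.5576; √K_a = 0.7467.
The active pressure is zero where K_a γ z = 2c√K_a, so z_c = 2c/(γ√K_a) = 2×19.2/(20.8×0.7467) = 2.472 m.

2.47 m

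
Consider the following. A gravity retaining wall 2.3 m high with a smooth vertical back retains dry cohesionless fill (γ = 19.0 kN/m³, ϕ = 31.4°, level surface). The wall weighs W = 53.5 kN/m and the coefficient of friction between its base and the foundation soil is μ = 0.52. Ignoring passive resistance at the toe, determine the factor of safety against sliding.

K_a = tan²(45° − 31.4°/2) = 0.3149.
P_a = ½K_aγH² = 0.5×0.3149×19.0×2.3² = 15.83 kN/m, acting at H/3 = 0.7667 m above the base.
FS_sliding = μW / P_a = 0.52×53.5 / 15.83 = 1.758.

1.76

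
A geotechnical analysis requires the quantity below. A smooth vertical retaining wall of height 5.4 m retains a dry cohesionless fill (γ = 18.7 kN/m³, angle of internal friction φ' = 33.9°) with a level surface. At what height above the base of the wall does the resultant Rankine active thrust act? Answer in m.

1.80 m

K_a = 0.2839.
The pressure distribution is triangular, so the resultant acts at H/3 above the base = 5.4/3 = 1.800 m.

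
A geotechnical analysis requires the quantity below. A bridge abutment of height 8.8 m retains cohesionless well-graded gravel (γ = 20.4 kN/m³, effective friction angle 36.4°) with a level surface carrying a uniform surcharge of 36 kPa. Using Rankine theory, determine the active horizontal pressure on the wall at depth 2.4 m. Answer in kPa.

K_a = (1 − sin φ)/(1 + sin φ) = 0.2552.
σ_v = γz + q = 20.4 × 2.4 + 36 = 84.96 kPa.
σ_h = K_a σ_v = 0.2552 × 84.96 = 21.68 kPa.

21.7 kPa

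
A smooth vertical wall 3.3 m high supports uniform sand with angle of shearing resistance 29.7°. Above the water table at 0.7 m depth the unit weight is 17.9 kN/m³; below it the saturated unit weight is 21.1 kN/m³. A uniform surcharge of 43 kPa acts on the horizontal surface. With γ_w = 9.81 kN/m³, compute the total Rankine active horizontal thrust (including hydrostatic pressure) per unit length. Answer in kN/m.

106 kN/m

K_a = tan²(45° − φ/2) = 0.3374.
γ' = 21.1 − 9.81 = 11.29 kN/m³. h₂ = H − d_w = 2.6 m.
σ'_h: at surface K_a·q = 14.51; at WT K_a(q+γd_w) = 18.73; at base K_a(q+γd_w+γ'h₂) = 28.64 kPa.
P₁ = ½(14.51+18.73)×0.7 = 11.63; P₂ = ½(18.73+28.64)×2.6 = 61.59; P_w = ½γ_w h₂² = 33.16.
Total = 11.63+61.59+33.16 = 106.4 kN/m.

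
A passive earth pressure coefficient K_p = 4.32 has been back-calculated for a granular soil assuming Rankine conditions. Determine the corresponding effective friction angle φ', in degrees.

38.6°

K_p = (1+sin φ)/(1−sin φ) ⇒ sin φ = (K_p − 1)/(K_p + 1) = 0.6241.
φ = arcsin(0.6241) = 38.61°.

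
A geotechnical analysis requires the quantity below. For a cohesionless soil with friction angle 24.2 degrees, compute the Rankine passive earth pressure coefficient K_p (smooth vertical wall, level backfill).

2.39

K_p = (1 + sin φ)/(1 − sin φ) = tan²(45° + 24.2°/2) = 2.389.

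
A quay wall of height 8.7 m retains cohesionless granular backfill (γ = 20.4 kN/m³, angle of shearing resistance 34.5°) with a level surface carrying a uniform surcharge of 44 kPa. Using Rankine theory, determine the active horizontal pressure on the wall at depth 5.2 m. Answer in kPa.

41.5 kPa

K_a = (1 − sin φ)/(1 + sin φ) = 0.2768.
σ_v = γz + q = 20.4 × 5.2 + 44 = 150.1 kPa.
σ_h = K_a σ_v = 0.2768 × 150.1 = 41.54 kPa.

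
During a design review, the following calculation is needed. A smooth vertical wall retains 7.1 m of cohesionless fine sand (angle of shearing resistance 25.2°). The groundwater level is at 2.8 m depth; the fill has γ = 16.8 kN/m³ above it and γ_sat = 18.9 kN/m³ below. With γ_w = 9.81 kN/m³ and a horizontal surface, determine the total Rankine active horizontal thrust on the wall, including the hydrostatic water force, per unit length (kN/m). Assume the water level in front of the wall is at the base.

233 kN/m

K_a = tan²(45° − φ/2) = 0.4027.
γ' = 18.9 − 9.81 = 9.090 kN/m³. Depth below WT = 4.3 m.
σ'_h at WT = K_a γ d_w = 18.94 kPa; at base = 18.94 + K_a γ' × 4.3 = 34.69 kPa.
P₁ (0–2.8 m) = ½×18.94×2.8 = 26.52. P₂ (2.8–7.1 m) = ½(18.94+34.69)×4.3 = 115.3.
P_w = ½ γ_w h₂² = 0.5×9.81×4.3² = 90.69. Total = 26.52+115.3+90.69 = 232.5 kN/m.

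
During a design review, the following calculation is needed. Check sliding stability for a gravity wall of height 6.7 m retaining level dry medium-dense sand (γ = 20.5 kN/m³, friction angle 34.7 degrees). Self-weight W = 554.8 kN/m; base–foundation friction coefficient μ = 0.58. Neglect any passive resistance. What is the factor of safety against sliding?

K_a = tan²(45° − 34.7°/2) = 0.2745.
P_a = ½K_aγH² = 0.5×0.2745×20.5×6.7² = 126.3 kN/m, acting at H/3 = 2.233 m above the base.
FS_sliding = μW / P_a = 0.58×554.8 / 126.3 = 2.548.

2.55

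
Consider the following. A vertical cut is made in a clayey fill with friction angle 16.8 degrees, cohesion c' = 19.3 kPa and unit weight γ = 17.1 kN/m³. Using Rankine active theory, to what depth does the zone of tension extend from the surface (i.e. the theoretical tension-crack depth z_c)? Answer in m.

3.04 m

K_a = tan²(45° − 16.8°/2) = 0.5516; √K_a = 0.7427.
The active pressure is zero where K_a γ z = 2c√K_a, so z_c = 2c/(γ√K_a) = 2×19.3/(17.1×0.7427) = 3.039 m.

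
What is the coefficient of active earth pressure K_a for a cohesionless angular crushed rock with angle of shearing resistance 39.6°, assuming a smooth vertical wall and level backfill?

0.221

K_a = tan²(45° − φ/2) = tan²(25.20°) = 0.2214.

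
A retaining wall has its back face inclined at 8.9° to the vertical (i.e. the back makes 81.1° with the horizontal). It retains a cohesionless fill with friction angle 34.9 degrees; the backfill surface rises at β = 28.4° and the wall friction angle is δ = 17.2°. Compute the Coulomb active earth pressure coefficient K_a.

0.525

K_a = sin²(α+φ) / [sin²α · sin(α−δ) · (1 + √{sin(φ+δ)sin(φ−β) / (sin(α−δ)sin(α+β))})²].
With α = 81.1°, φ = 34.9°, δ = 17.2°, β = 28.4°: K_a = 0.5251.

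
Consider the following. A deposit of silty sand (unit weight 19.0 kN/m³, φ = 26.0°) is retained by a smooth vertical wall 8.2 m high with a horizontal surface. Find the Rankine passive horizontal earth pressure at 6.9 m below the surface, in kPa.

336 kPa

K_p = (1 + sin φ)/(1 − sin φ) = 2.561.
σ_h = K_p γ z = 2.561 × 19.0 × 6.9 = 335.8 kPa.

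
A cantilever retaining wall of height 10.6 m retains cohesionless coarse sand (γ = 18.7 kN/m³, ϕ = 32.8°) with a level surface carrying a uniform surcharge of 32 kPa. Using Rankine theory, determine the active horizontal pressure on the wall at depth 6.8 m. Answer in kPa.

K_a = (1 − sin φ)/(1 + sin φ) = 0.2973.
σ_v = γz + q = 18.7 × 6.8 + 32 = 159.2 kPa.
σ_h = K_a σ_v = 0.2973 × 159.2 = 47.31 kPa.

47.3 kPa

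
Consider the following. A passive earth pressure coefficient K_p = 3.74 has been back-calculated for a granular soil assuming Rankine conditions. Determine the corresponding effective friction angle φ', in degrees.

35.3°

K_p = (1+sin φ)/(1−sin φ) ⇒ sin φ = (K_p − 1)/(K_p + 1) = 0.5781.
φ = arcsin(0.5781) = 35.31°.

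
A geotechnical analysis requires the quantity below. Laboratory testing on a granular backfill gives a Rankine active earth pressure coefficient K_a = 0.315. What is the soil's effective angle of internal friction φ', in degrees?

K_a = tan²(45° − φ/2) ⇒ 45° − φ/2 = arctan(√0.315) = 29.30°.
φ = 2(45° − 29.30°) = 31.39°.

31.4°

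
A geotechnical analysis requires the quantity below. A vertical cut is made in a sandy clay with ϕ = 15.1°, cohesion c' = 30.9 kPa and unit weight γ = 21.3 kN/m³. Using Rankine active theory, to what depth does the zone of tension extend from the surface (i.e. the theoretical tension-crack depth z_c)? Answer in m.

3.79 m

K_a = tan²(45° − 15.1°/2) = 0.5867; √K_a = 0.7659.
The active pressure is zero where K_a γ z = 2c√K_a, so z_c = 2c/(γ√K_a) = 2×30.9/(21.3×0.7659) = 3.788 m.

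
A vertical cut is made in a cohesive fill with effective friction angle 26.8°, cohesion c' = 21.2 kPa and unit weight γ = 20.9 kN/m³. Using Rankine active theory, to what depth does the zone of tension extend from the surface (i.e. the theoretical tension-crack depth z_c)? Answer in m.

3.30 m

K_a = tan²(45° − 26.8°/2) = 0.3785; √K_a = 0.6152.
The active pressure is zero where K_a γ z = 2c√K_a, so z_c = 2c/(γ√K_a) = 2×21.2/(20.9×0.6152) = 3.298 m.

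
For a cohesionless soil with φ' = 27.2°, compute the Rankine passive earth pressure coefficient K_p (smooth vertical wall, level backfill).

K_p = (1 + sin φ)/(1 − sin φ) = tan²(45° + 27.2°/2) = 2.684.

2.68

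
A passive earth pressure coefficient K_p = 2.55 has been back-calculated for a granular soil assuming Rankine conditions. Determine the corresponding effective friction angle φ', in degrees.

25.9°

K_p = (1+sin φ)/(1−sin φ) ⇒ sin φ = (K_p − 1)/(K_p + 1) = 0.4366.
φ = arcsin(0.4366) = 25.89°.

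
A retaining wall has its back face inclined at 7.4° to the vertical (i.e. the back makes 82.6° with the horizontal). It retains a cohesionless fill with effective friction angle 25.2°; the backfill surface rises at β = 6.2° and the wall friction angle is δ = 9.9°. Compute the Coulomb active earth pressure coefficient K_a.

K_a = sin²(α+φ) / [sin²α · sin(α−δ) · (1 + √{sin(φ+δ)sin(φ−β) / (sin(α−δ)sin(α+β))})²].
With α = 82.6°, φ = 25.2°, δ = 9.9°, β = 6.2°: K_a = 0.4638.

0.464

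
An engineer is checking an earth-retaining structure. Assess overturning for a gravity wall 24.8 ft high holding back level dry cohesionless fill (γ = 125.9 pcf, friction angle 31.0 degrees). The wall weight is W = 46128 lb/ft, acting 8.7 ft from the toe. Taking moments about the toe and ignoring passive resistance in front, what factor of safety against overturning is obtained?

3.92

K_a = tan²(45° − 31.0°/2) = 0.3201.
P_a = ½K_aγH² = 0.5×0.3201×125.9×24.8² = 12390 lb/ft, acting at H/3 = 8.267 ft above the base.
Overturning moment M_o = P_a × H/3 = 12390 × 8.267 = 102500.
Resisting moment M_r = W × 8.7 = 46128 × 8.7 = 401300.
FS_overturning = M_r/M_o = 401300/102500 = 3.917.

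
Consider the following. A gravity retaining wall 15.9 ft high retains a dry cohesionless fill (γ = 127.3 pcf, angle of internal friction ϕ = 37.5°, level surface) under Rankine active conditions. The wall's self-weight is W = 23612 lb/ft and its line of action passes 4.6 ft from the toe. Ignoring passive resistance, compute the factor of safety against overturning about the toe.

5.24

K_a = tan²(45° − 37.5°/2) = 0.2432.
P_a = ½K_aγH² = 0.5×0.2432×127.3×15.9² = 3913 lb/ft, acting at H/3 = 5.300 ft above the base.
Overturning moment M_o = P_a × H/3 = 3913 × 5.300 = 20740.
Resisting moment M_r = W × 4.6 = 23612 × 4.6 = 108600.
FS_overturning = M_r/M_o = 108600/20740 = 5.237.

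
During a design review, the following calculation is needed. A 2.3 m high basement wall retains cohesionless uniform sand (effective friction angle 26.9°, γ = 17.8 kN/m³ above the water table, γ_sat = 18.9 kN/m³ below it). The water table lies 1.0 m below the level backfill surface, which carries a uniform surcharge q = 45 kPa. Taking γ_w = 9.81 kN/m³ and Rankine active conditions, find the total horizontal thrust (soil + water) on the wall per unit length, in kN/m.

62.3 kN/m

K_a = tan²(45° − φ/2) = 0.3770.
γ' = 18.9 − 9.81 = 9.090 kN/m³. h₂ = H − d_w = 1.3 m.
σ'_h: at surface K_a·q = 16.96; at WT K_a(q+γd_w) = 23.68; at base K_a(q+γd_w+γ'h₂) = 28.13 kPa.
P₁ = ½(16.96+23.68)×1.0 = 20.32; P₂ = ½(23.68+28.13)×1.3 = 33.67; P_w = ½γ_w h₂² = 8.289.
Total = 20.32+33.67+8.289 = 62.28 kN/m.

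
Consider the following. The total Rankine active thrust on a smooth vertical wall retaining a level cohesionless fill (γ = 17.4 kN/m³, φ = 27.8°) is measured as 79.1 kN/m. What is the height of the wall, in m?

5.00 m

K_a = 0.3639. P_a = ½ K_a γ H² ⇒ H = √(2P_a/(K_a γ)).
H = √(2×79.1/(0.3639×17.4)) = 4.998 m.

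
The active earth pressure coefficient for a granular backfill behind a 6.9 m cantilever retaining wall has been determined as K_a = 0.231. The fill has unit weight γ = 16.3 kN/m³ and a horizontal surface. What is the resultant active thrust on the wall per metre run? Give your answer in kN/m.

89.6 kN/m

P = ½ K_a γ H² = 0.5 × 0.231 × 16.3 × 6.9² = 89.63 kN/m.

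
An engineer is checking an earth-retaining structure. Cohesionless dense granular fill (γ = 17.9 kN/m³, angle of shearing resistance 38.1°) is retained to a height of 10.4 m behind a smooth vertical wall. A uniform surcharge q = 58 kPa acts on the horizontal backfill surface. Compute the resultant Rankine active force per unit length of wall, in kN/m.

K_a = tan²(45° − φ/2) = 0.2368.
Soil triangle: ½ K_a γ H² = 0.5×0.2368×17.9×10.4² = 229.3 kN/m.
Surcharge rectangle: K_a q H = 0.2368×58×10.4 = 142.9 kN/m.
Total = 229.3 + 142.9 = 372.1 kN/m.

372 kN/m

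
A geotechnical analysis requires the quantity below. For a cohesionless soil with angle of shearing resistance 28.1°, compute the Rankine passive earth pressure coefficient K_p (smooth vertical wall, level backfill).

2.78

K_p = (1 + sin φ)/(1 − sin φ) = tan²(45° + 28.1°/2) = 2.781.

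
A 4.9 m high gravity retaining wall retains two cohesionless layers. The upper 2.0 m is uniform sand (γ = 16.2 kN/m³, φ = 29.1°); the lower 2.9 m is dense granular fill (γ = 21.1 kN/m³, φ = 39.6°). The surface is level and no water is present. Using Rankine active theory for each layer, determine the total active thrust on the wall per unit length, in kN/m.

51.6 kN/m

K_a1 = tan²(45°−29.1°/2) = 0.3456; K_a2 = tan²(45°−39.6°/2) = 0.2214.
Layer 1: σ at base = K_a1 γ₁ h₁ = 11.20 kPa; P₁ = ½×11.20×2.0 = 11.20.
Layer 2: σ_v at top = γ₁h₁ = 32.40; σ_h top = K_a2×32.40 = 7.174; σ_h base = K_a2×(32.40+21.1×2.9) = 20.72.
P₂ = ½(7.174+20.72)×2.9 = 40.45. Total P_a = 11.20+40.45 = 51.65 kN/m.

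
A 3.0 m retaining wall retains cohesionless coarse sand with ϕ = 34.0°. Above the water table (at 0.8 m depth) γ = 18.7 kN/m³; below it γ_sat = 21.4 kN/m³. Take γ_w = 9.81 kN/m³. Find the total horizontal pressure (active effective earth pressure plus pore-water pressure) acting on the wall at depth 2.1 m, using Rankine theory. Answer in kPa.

21.2 kPa

K_a = (1 − sin φ)/(1 + sin φ) = 0.2827.
γ' = 21.4 − 9.81 = 11.59 kN/m³.
Effective vertical stress at 2.1 m: σ'_v = 18.7×0.8 + 11.59×1.30 = 30.03 kPa.
σ'_h = K_a σ'_v = 0.2827 × 30.03 = 8.489 kPa; u = γ_w × 1.30 = 12.75 kPa.
Total σ_h = 8.489 + 12.75 = 21.24 kPa.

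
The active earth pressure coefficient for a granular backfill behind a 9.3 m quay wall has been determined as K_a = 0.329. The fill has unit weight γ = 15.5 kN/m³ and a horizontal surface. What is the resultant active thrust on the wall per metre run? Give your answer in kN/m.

221 kN/m

P = ½ K_a γ H² = 0.5 × 0.329 × 15.5 × 9.3² = 220.5 kN/m.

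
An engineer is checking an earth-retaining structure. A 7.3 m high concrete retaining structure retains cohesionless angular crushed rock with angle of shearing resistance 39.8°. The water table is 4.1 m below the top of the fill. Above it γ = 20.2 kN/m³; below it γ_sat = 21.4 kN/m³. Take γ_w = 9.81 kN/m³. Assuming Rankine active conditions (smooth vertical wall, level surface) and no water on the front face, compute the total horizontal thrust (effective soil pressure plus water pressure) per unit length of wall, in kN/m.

159 kN/m

K_a = tan²(45° − φ/2) = 0.2194.
γ' = 21.4 − 9.81 = 11.59 kN/m³. Depth below WT = 3.2 m.
σ'_h at WT = K_a γ d_w = 18.17 kPa; at base = 18.17 + K_a γ' × 3.2 = 26.31 kPa.
P₁ (0–4.1 m) = ½×18.17×4.1 = 37.26. P₂ (4.1–7.3 m) = ½(18.17+26.31)×3.2 = 71.18.
P_w = ½ γ_w h₂² = 0.5×9.81×3.2² = 50.23. Total = 37.26+71.18+50.23 = 158.7 kN/m.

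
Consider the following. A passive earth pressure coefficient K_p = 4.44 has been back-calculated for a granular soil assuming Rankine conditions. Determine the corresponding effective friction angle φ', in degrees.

39.2°

K_p = (1+sin φ)/(1−sin φ) ⇒ sin φ = (K_p − 1)/(K_p + 1) = 0.6324.
φ = arcsin(0.6324) = 39.22°.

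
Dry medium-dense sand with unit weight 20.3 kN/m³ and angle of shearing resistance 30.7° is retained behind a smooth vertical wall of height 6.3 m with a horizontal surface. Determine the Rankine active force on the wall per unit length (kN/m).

131 kN/m

K_a = tan²(45° − φ/2) = 0.3240.
P_a = ½ K_a γ H² = 0.5 × 0.3240 × 20.3 × 6.3² = 130.5 kN/m.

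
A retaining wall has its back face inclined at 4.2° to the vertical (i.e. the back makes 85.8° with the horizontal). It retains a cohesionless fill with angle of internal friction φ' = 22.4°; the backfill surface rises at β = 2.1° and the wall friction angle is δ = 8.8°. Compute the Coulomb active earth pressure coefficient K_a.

K_a = sin²(α+φ) / [sin²α · sin(α−δ) · (1 + √{sin(φ+δ)sin(φ−β) / (sin(α−δ)sin(α+β))})²].
With α = 85.8°, φ = 22.4°, δ = 8.8°, β = 2.1°: K_a = 0.4556.

0.456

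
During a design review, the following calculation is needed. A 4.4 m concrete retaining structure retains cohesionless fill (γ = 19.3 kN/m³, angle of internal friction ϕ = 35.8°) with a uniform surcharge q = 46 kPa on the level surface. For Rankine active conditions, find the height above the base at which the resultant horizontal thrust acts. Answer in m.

K_a = 0.2619.
Triangular part P₁ = ½K_aγH² = 48.92 at H/3 = 1.467 m; rectangular part P₂ = K_a q H = 53.00 at H/2 = 2.200 m.
ȳ = (P₁·1.467 + P₂·2.200)/(P₁+P₂) = 1.848 m.

1.85 m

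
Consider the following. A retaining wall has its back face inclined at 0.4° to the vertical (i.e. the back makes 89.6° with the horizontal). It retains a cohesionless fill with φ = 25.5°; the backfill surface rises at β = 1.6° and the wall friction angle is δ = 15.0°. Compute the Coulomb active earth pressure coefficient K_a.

0.367

K_a = sin²(α+φ) / [sin²α · sin(α−δ) · (1 + √{sin(φ+δ)sin(φ−β) / (sin(α−δ)sin(α+β))})²].
With α = 89.6°, φ = 25.5°, δ = 15.0°, β = 1.6°: K_a = 0.3670.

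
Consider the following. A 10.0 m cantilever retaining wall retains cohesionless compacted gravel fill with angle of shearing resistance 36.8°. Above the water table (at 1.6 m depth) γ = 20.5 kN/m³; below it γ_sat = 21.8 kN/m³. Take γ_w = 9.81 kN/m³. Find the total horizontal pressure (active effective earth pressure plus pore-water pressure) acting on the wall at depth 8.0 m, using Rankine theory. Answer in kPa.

90.3 kPa

K_a = (1 − sin φ)/(1 + sin φ) = 0.2508.
γ' = 21.8 − 9.81 = 11.99 kN/m³.
Effective vertical stress at 8.0 m: σ'_v = 20.5×1.6 + 11.99×6.40 = 109.5 kPa.
σ'_h = K_a σ'_v = 0.2508 × 109.5 = 27.47 kPa; u = γ_w × 6.40 = 62.78 kPa.
Total σ_h = 27.47 + 62.78 = 90.25 kPa.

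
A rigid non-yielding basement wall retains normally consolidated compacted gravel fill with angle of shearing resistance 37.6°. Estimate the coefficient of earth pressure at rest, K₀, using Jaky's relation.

0.390

K₀ = 1 − sin φ' = 1 − sin 37.6° = 0.3899.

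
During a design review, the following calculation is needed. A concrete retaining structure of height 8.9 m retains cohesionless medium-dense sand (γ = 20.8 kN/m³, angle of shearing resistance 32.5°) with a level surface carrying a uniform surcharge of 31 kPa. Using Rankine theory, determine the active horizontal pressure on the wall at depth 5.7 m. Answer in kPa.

K_a = (1 − sin φ)/(1 + sin φ) = 0.3010.
σ_v = γz + q = 20.8 × 5.7 + 31 = 149.6 kPa.
σ_h = K_a σ_v = 0.3010 × 149.6 = 45.01 kPa.

45.0 kPa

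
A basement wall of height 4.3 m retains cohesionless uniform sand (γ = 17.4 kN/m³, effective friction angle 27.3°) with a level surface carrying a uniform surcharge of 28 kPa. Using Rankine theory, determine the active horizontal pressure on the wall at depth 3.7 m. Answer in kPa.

34.3 kPa

K_a = (1 − sin φ)/(1 + sin φ) = 0.3711.
σ_v = γz + q = 17.4 × 3.7 + 28 = 92.38 kPa.
σ_h = K_a σ_v = 0.3711 × 92.38 = 34.29 kPa.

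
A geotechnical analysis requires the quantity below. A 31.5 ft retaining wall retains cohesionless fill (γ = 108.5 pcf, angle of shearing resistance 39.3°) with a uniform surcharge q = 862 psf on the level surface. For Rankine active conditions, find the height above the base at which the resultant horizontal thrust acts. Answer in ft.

12.3 ft

K_a = 0.2245.
Triangular part P₁ = ½K_aγH² = 12080 at H/3 = 10.50 ft; rectangular part P₂ = K_a q H = 6095 at H/2 = 15.75 ft.
ȳ = (P₁·10.50 + P₂·15.75)/(P₁+P₂) = 12.26 ft.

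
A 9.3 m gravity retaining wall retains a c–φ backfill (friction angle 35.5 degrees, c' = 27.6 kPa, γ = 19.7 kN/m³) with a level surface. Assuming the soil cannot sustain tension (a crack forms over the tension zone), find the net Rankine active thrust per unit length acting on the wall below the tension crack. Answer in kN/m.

38.9 kN/m

K_a = 0.2653; √K_a = 0.5150.
Tension-crack depth z_c = 2c/(γ√K_a) = 2×27.6/(19.7×0.5150) = 5.440 m.
σ_a at base = K_a γ H − 2c√K_a = 0.2653×19.7×9.3 − 2×27.6×0.5150 = 20.17 kPa.
P_a = ½ × 20.17 × (H − z_c) = 0.5×20.17×3.860 = 38.92 kN/m.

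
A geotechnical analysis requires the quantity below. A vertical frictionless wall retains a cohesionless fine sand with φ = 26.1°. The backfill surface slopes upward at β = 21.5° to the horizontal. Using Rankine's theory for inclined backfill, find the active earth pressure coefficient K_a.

0.545

K_a = cos β · (cos β − √(cos²β − cos²φ)) / (cos β + √(cos²β − cos²φ)).
cos β = 0.9304, cos φ = 0.8980, √(cos²β − cos²φ) = 0.2434.
K_a = 0.9304 × (0.9304 − 0.2434)/(0.9304 + 0.2434) = 0.5446.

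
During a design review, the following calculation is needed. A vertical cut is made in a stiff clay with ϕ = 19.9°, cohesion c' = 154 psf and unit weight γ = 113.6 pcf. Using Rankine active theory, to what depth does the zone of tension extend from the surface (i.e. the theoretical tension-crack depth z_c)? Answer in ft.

3.86 ft

K_a = tan²(45° − 19.9°/2) = 0.4921; √K_a = 0.7015.
The active pressure is zero where K_a γ z = 2c√K_a, so z_c = 2c/(γ√K_a) = 2×154/(113.6×0.7015) = 3.865 ft.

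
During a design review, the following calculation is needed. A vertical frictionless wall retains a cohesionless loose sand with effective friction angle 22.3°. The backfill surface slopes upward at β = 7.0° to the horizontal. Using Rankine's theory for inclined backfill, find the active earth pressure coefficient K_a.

0.465

K_a = cos β · (cos β − √(cos²β − cos²φ)) / (cos β + √(cos²β − cos²φ)).
cos β = 0.9925, cos φ = 0.9252, √(cos²β − cos²φ) = 0.3594.
K_a = 0.9925 × (0.9925 − 0.3594)/(0.9925 + 0.3594) = 0.4649.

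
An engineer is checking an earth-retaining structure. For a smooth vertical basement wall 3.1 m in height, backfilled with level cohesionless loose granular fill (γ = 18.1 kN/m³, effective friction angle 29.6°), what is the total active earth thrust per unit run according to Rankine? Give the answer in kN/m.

K_a = tan²(45° − φ/2) = 0.3387.
P_a = ½ K_a γ H² = 0.5 × 0.3387 × 18.1 × 3.1² = 29.46 kN/m.

29.5 kN/m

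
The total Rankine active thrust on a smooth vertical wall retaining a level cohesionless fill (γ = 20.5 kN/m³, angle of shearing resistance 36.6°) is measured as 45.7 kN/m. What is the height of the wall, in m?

K_a = 0.2530. P_a = ½ K_a γ H² ⇒ H = √(2P_a/(K_a γ)).
H = √(2×45.7/(0.2530×20.5)) = 4.198 m.

4.20 m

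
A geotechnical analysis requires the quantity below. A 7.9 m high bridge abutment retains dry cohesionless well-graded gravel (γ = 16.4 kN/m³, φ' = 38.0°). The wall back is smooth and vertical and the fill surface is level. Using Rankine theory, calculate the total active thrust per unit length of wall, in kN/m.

122 kN/m

K_a = tan²(45° − φ/2) = 0.2379.
P_a = ½ K_a γ H² = 0.5 × 0.2379 × 16.4 × 7.9² = 121.7 kN/m.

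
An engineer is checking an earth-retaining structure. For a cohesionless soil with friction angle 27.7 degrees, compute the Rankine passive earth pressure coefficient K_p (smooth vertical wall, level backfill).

K_p = (1 + sin φ)/(1 − sin φ) = tan²(45° + 27.7°/2) = 2.737.

2.74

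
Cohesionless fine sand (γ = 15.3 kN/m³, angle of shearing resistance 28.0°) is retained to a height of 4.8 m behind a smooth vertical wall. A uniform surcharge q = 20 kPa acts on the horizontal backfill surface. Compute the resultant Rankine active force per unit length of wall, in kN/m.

K_a = tan²(45° − φ/2) = 0.3610.
Soil triangle: ½ K_a γ H² = 0.5×0.3610×15.3×4.8² = 63.63 kN/m.
Surcharge rectangle: K_a q H = 0.3610×20×4.8 = 34.66 kN/m.
Total = 63.63 + 34.66 = 98.29 kN/m.

98.3 kN/m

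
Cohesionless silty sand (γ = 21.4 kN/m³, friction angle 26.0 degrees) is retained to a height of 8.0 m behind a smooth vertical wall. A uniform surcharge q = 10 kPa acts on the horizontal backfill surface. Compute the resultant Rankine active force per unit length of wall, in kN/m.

K_a = tan²(45° − φ/2) = 0.3905.
Soil triangle: ½ K_a γ H² = 0.5×0.3905×21.4×8.0² = 267.4 kN/m.
Surcharge rectangle: K_a q H = 0.3905×10×8.0 = 31.24 kN/m.
Total = 267.4 + 31.24 = 298.6 kN/m.

299 kN/m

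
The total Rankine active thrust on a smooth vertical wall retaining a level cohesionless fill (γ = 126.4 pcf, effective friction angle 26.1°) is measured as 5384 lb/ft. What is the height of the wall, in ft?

14.8 ft

K_a = 0.3889. P_a = ½ K_a γ H² ⇒ H = √(2P_a/(K_a γ)).
H = √(2×5384/(0.3889×126.4)) = 14.80 ft.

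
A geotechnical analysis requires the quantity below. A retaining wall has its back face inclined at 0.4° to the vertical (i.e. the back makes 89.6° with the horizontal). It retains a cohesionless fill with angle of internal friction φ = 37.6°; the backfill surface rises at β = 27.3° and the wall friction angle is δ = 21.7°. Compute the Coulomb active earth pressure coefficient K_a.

K_a = sin²(α+φ) / [sin²α · sin(α−δ) · (1 + √{sin(φ+δ)sin(φ−β) / (sin(α−δ)sin(α+β))})²].
With α = 89.6°, φ = 37.6°, δ = 21.7°, β = 27.3°: K_a = 0.3342.

0.334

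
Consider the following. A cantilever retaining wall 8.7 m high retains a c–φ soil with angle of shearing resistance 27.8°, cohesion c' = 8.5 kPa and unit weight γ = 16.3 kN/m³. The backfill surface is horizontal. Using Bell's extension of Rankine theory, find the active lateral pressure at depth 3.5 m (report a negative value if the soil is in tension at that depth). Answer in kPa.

K_a = (1 − sin φ)/(1 + sin φ) = 0.3639.
σ_a = K_a γ z − 2c√K_a = 0.3639×16.3×3.5 − 2×8.5×0.6032 = 10.51 kPa.

10.5 kPa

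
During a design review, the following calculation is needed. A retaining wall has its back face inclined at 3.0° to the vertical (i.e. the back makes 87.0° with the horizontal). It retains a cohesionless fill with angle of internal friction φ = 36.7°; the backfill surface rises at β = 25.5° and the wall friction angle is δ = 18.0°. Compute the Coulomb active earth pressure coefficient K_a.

K_a = sin²(α+φ) / [sin²α · sin(α−δ) · (1 + √{sin(φ+δ)sin(φ−β) / (sin(α−δ)sin(α+β))})²].
With α = 87.0°, φ = 36.7°, δ = 18.0°, β = 25.5°: K_a = 0.3642.

0.364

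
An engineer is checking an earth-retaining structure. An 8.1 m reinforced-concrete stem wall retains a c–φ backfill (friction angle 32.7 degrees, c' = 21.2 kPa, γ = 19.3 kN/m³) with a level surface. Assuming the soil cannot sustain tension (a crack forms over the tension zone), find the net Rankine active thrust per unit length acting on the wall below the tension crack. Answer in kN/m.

47.9 kN/m

K_a = 0.2985; √K_a = 0.5464.
Tension-crack depth z_c = 2c/(γ√K_a) = 2×21.2/(19.3×0.5464) = 4.021 m.
σ_a at base = K_a γ H − 2c√K_a = 0.2985×19.3×8.1 − 2×21.2×0.5464 = 23.50 kPa.
P_a = ½ × 23.50 × (H − z_c) = 0.5×23.50×4.079 = 47.93 kN/m.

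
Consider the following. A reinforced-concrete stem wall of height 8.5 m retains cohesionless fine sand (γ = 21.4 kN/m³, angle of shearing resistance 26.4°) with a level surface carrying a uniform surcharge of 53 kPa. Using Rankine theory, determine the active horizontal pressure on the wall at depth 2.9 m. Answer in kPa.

K_a = (1 − sin φ)/(1 + sin φ) = 0.3844.
σ_v = γz + q = 21.4 × 2.9 + 53 = 115.1 kPa.
σ_h = K_a σ_v = 0.3844 × 115.1 = 44.23 kPa.

44.2 kPa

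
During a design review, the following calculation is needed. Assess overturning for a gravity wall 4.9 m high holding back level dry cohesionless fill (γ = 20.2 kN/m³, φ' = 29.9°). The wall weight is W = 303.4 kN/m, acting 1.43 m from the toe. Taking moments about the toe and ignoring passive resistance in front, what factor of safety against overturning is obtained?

3.27

K_a = tan²(45° − 29.9°/2) = 0.3347.
P_a = ½K_aγH² = 0.5×0.3347×20.2×4.9² = 81.16 kN/m, acting at H/3 = 1.633 m above the base.
Overturning moment M_o = P_a × H/3 = 81.16 × 1.633 = 132.6.
Resisting moment M_r = W × 1.43 = 303.4 × 1.43 = 433.9.
FS_overturning = M_r/M_o = 433.9/132.6 = 3.273.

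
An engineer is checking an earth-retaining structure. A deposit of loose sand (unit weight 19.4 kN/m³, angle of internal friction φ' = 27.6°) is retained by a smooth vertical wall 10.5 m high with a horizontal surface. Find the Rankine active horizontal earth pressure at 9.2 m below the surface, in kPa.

65.5 kPa

K_a = (1 − sin φ)/(1 + sin φ) = 0.3668.
σ_h = K_a γ z = 0.3668 × 19.4 × 9.2 = 65.46 kPa.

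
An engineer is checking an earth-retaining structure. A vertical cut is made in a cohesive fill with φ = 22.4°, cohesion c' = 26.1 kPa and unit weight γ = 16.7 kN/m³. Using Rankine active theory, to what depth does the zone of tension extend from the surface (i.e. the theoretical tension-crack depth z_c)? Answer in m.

K_a = tan²(45° − 22.4°/2) = 0.4482; √K_a = 0.6694.
The active pressure is zero where K_a γ z = 2c√K_a, so z_c = 2c/(γ√K_a) = 2×26.1/(16.7×0.6694) = 4.669 m.

4.67 m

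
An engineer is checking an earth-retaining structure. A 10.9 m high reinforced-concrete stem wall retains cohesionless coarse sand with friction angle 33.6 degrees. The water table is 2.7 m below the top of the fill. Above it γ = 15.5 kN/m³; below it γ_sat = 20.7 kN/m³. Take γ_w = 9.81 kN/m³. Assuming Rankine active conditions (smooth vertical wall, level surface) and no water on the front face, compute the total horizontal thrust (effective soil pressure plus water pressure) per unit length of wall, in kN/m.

K_a = tan²(45° − φ/2) = 0.2875.
γ' = 20.7 − 9.81 = 10.89 kN/m³. Depth below WT = 8.2 m.
σ'_h at WT = K_a γ d_w = 12.03 kPa; at base = 12.03 + K_a γ' × 8.2 = 37.71 kPa.
P₁ (0–2.7 m) = ½×12.03×2.7 = 16.24. P₂ (2.7–10.9 m) = ½(12.03+37.71)×8.2 = 203.9.
P_w = ½ γ_w h₂² = 0.5×9.81×8.2² = 329.8. Total = 16.24+203.9+329.8 = 550.0 kN/m.

550 kN/m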